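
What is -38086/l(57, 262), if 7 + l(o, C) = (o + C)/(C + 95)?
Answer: 6798351/1090 ≈ 6237.0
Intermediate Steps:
l(o, C) = -7 + (C + o)/(95 + C) (l(o, C) = -7 + (o + C)/(C + 95) = -7 + (C + o)/(95 + C))
-38086/l(57, 262) = -38086*(95 + 262)/(-665 + 57 - 6*262) = -38086*357/(-665 + 57 - 1572) = -38086/((1/357)*(-2180)) = -38086/(-2180/357) = -38086*(-357/2180) = 6798351/1090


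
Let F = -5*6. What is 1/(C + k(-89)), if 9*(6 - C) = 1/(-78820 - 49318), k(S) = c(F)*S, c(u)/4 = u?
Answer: 1153242/12323544013 ≈ 9.3580e-5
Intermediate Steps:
F = -30
c(u) = 4*u
k(S) = -120*S (k(S) = (4*(-30))*S = -120*S)
C = 6919453/1153242 (C = 6 - 1/(9*(-78820 - 49318)) = 6 - ⅑/(-128138) = 6 - ⅑*(-1/128138) = 6 + 1/1153242 = 6919453/1153242 ≈ 6.0000)
1/(C + k(-89)) = 1/(6919453/1153242 - 120*(-89)) = 1/(6919453/1153242 + 10680) = 1/(12323544013/1153242) = 1153242/12323544013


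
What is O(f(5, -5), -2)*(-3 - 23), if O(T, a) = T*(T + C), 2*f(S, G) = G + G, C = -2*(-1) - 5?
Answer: -1040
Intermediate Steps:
C = -3 (C = 2 - 5 = -3)
f(S, G) = G (f(S, G) = (G + G)/2 = (2*G)/2 = G)
O(T, a) = T*(-3 + T) (O(T, a) = T*(T - 3) = T*(-3 + T))
O(f(5, -5), -2)*(-3 - 23) = (-5*(-3 - 5))*(-3 - 23) = -5*(-8)*(-26) = 40*(-26) = -1040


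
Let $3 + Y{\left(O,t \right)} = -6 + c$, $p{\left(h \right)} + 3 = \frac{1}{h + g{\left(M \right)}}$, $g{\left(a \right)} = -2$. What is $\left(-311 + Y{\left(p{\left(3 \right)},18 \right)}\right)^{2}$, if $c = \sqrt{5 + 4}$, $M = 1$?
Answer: $100489$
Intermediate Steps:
$c = 3$ ($c = \sqrt{9} = 3$)
$p{\left(h \right)} = -3 + \frac{1}{-2 + h}$ ($p{\left(h \right)} = -3 + \frac{1}{h - 2} = -3 + \frac{1}{-2 + h}$)
$Y{\left(O,t \right)} = -6$ ($Y{\left(O,t \right)} = -3 + \left(-6 + 3\right) = -3 - 3 = -6$)
$\left(-311 + Y{\left(p{\left(3 \right)},18 \right)}\right)^{2} = \left(-311 - 6\right)^{2} = \left(-317\right)^{2} = 100489$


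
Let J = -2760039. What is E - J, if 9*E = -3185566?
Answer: 21654785/9 ≈ 2.4061e+6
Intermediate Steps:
E = -3185566/9 (E = (⅑)*(-3185566) = -3185566/9 ≈ -3.5395e+5)
E - J = -3185566/9 - 1*(-2760039) = -3185566/9 + 2760039 = 21654785/9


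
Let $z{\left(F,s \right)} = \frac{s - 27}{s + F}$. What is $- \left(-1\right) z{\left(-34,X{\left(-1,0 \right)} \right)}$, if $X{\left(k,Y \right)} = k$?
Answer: $\frac{4}{5} \approx 0.8$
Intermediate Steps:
$z{\left(F,s \right)} = \frac{-27 + s}{F + s}$
$- \left(-1\right) z{\left(-34,X{\left(-1,0 \right)} \right)} = - \left(-1\right) \frac{-27 - 1}{-34 - 1} = - \left(-1\right) \frac{1}{-35} \left(-28\right) = - \left(-1\right) \left(\left(- \frac{1}{35}\right) \left(-28\right)\right) = - \frac{\left(-1\right) 4}{5} = \left(-1\right) \left(- \frac{4}{5}\right) = \frac{4}{5}$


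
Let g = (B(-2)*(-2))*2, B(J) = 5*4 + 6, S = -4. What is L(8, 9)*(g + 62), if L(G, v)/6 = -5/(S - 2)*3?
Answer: -630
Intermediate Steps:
L(G, v) = 15 (L(G, v) = 6*(-5/(-4 - 2)*3) = 6*(-5/(-6)*3) = 6*(-5*(-⅙)*3) = 6*((⅚)*3) = 6*(5/2) = 15)
B(J) = 26 (B(J) = 20 + 6 = 26)
g = -104 (g = (26*(-2))*2 = -52*2 = -104)
L(8, 9)*(g + 62) = 15*(-104 + 62) = 15*(-42) = -630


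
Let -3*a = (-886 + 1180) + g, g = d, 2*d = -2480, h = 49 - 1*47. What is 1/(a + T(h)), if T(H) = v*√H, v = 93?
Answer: 1419/369617 - 837*√2/739234 ≈ 0.0022379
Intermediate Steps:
h = 2 (h = 49 - 47 = 2)
d = -1240 (d = (½)*(-2480) = -1240)
g = -1240
T(H) = 93*√H
a = 946/3 (a = -((-886 + 1180) - 1240)/3 = -(294 - 1240)/3 = -⅓*(-946) = 946/3 ≈ 315.33)
1/(a + T(h)) = 1/(946/3 + 93*√2)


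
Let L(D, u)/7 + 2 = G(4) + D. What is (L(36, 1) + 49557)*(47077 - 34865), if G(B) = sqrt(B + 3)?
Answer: 608096540 + 85484*sqrt(7) ≈ 6.0832e+8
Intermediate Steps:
G(B) = sqrt(3 + B)
L(D, u) = -14 + 7*D + 7*sqrt(7) (L(D, u) = -14 + 7*(sqrt(3 + 4) + D) = -14 + 7*(sqrt(7) + D) = -14 + 7*(D + sqrt(7)) = -14 + (7*D + 7*sqrt(7)) = -14 + 7*D + 7*sqrt(7))
(L(36, 1) + 49557)*(47077 - 34865) = ((-14 + 7*36 + 7*sqrt(7)) + 49557)*(47077 - 34865) = ((-14 + 252 + 7*sqrt(7)) + 49557)*12212 = ((238 + 7*sqrt(7)) + 49557)*12212 = (49795 + 7*sqrt(7))*12212 = 608096540 + 85484*sqrt(7)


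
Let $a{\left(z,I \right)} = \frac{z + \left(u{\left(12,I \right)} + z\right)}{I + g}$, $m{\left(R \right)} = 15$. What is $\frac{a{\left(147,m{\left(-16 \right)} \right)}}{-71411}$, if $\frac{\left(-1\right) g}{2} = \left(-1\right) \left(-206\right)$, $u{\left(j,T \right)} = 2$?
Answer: $\frac{296}{28350167} \approx 1.0441 \cdot 10^{-5}$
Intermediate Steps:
$g = -412$ ($g = - 2 \left(\left(-1\right) \left(-206\right)\right) = \left(-2\right) 206 = -412$)
$a{\left(z,I \right)} = \frac{2 + 2 z}{-412 + I}$ ($a{\left(z,I \right)} = \frac{z + \left(2 + z\right)}{I - 412} = \frac{2 + 2 z}{-412 + I}$)
$\frac{a{\left(147,m{\left(-16 \right)} \right)}}{-71411} = \frac{2 \frac{1}{-412 + 15} \left(1 + 147\right)}{-71411} = 2 \frac{1}{-397} \cdot 148 \left(- \frac{1}{71411}\right) = 2 \left(- \frac{1}{397}\right) 148 \left(- \frac{1}{71411}\right) = \left(- \frac{296}{397}\right) \left(- \frac{1}{71411}\right) = \frac{296}{28350167}$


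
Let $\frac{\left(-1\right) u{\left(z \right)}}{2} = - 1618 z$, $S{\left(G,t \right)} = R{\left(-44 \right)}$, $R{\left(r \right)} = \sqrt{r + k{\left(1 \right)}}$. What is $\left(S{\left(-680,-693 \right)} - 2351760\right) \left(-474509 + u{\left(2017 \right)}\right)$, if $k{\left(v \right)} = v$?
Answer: $-14234034455280 + 6052503 i \sqrt{43} \approx -1.4234 \cdot 10^{13} + 3.9689 \cdot 10^{7} i$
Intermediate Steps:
$R{\left(r \right)} = \sqrt{1 + r}$ ($R{\left(r \right)} = \sqrt{r + 1} = \sqrt{1 + r}$)
$S{\left(G,t \right)} = i \sqrt{43}$ ($S{\left(G,t \right)} = \sqrt{1 - 44} = \sqrt{-43} = i \sqrt{43}$)
$u{\left(z \right)} = 3236 z$ ($u{\left(z \right)} = - 2 \left(- 1618 z\right) = 3236 z$)
$\left(S{\left(-680,-693 \right)} - 2351760\right) \left(-474509 + u{\left(2017 \right)}\right) = \left(i \sqrt{43} - 2351760\right) \left(-474509 + 3236 \cdot 2017\right) = \left(i \sqrt{43} - 2351760\right) \left(-474509 + 6527012\right) = \left(-2351760 + i \sqrt{43}\right) 6052503 = -14234034455280 + 6052503 i \sqrt{43}$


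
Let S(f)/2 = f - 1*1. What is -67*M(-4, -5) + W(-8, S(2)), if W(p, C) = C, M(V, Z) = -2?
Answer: 136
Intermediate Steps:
S(f) = -2 + 2*f (S(f) = 2*(f - 1*1) = 2*(f - 1) = 2*(-1 + f) = -2 + 2*f)
-67*M(-4, -5) + W(-8, S(2)) = -67*(-2) + (-2 + 2*2) = 134 + (-2 + 4) = 134 + 2 = 136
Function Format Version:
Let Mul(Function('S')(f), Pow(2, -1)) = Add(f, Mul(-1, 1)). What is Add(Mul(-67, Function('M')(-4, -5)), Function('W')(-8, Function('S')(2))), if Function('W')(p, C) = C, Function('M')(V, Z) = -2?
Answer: 136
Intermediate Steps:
Function('S')(f) = Add(-2, Mul(2, f)) (Function('S')(f) = Mul(2, Add(f, Mul(-1, 1))) = Mul(2, Add(f, -1)) = Mul(2, Add(-1, f)) = Add(-2, Mul(2, f)))
Add(Mul(-67, Function('M')(-4, -5)), Function('W')(-8, Function('S')(2))) = Add(Mul(-67, -2), Add(-2, Mul(2, 2))) = Add(134, Add(-2, 4)) = Add(134, 2) = 136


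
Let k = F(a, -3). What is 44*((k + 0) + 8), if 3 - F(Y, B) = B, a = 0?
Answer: 616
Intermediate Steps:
F(Y, B) = 3 - B
k = 6 (k = 3 - 1*(-3) = 3 + 3 = 6)
44*((k + 0) + 8) = 44*((6 + 0) + 8) = 44*(6 + 8) = 44*14 = 616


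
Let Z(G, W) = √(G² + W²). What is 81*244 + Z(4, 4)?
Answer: 19764 + 4*√2 ≈ 19770.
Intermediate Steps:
81*244 + Z(4, 4) = 81*244 + √(4² + 4²) = 19764 + √(16 + 16) = 19764 + √32 = 19764 + 4*√2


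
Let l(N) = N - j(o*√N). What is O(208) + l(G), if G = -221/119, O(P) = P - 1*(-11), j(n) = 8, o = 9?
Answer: 1464/7 ≈ 209.14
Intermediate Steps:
O(P) = 11 + P (O(P) = P + 11 = 11 + P)
G = -13/7 (G = -221*1/119 = -13/7 ≈ -1.8571)
l(N) = -8 + N (l(N) = N - 1*8 = N - 8 = -8 + N)
O(208) + l(G) = (11 + 208) + (-8 - 13/7) = 219 - 69/7 = 1464/7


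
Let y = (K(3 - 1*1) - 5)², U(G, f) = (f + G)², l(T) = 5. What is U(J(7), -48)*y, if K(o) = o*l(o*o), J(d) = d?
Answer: 42025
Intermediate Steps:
U(G, f) = (G + f)²
K(o) = 5*o (K(o) = o*5 = 5*o)
y = 25 (y = (5*(3 - 1*1) - 5)² = (5*(3 - 1) - 5)² = (5*2 - 5)² = (10 - 5)² = 5² = 25)
U(J(7), -48)*y = (7 - 48)²*25 = (-41)²*25 = 1681*25 = 42025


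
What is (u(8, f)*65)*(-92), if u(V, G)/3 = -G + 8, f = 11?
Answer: 53820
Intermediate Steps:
u(V, G) = 24 - 3*G (u(V, G) = 3*(-G + 8) = 3*(8 - G) = 24 - 3*G)
(u(8, f)*65)*(-92) = ((24 - 3*11)*65)*(-92) = ((24 - 33)*65)*(-92) = -9*65*(-92) = -585*(-92) = 53820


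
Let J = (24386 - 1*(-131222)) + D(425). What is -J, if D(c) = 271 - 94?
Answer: -155785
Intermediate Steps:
D(c) = 177
J = 155785 (J = (24386 - 1*(-131222)) + 177 = (24386 + 131222) + 177 = 155608 + 177 = 155785)
-J = -1*155785 = -155785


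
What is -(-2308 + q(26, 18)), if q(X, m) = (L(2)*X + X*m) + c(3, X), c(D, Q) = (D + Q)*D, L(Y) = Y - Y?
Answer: 1753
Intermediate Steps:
L(Y) = 0
c(D, Q) = D*(D + Q)
q(X, m) = 9 + 3*X + X*m (q(X, m) = (0*X + X*m) + 3*(3 + X) = (0 + X*m) + (9 + 3*X) = X*m + (9 + 3*X) = 9 + 3*X + X*m)
-(-2308 + q(26, 18)) = -(-2308 + (9 + 3*26 + 26*18)) = -(-2308 + (9 + 78 + 468)) = -(-2308 + 555) = -1*(-1753) = 1753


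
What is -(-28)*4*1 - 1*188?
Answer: -76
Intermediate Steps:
-(-28)*4*1 - 1*188 = -7*(-16)*1 - 188 = 112*1 - 188 = 112 - 188 = -76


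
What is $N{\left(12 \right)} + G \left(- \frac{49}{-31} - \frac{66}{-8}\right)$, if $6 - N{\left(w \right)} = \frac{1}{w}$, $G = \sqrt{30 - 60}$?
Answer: $\frac{71}{12} + \frac{1219 i \sqrt{30}}{124} \approx 5.9167 + 53.845 i$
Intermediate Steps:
$G = i \sqrt{30}$ ($G = \sqrt{-30} = i \sqrt{30} \approx 5.4772 i$)
$N{\left(w \right)} = 6 - \frac{1}{w}$
$N{\left(12 \right)} + G \left(- \frac{49}{-31} - \frac{66}{-8}\right) = \left(6 - \frac{1}{12}\right) + i \sqrt{30} \left(- \frac{49}{-31} - \frac{66}{-8}\right) = \left(6 - \frac{1}{12}\right) + i \sqrt{30} \left(\left(-49\right) \left(- \frac{1}{31}\right) - - \frac{33}{4}\right) = \left(6 - \frac{1}{12}\right) + i \sqrt{30} \left(\frac{49}{31} + \frac{33}{4}\right) = \frac{71}{12} + i \sqrt{30} \cdot \frac{1219}{124} = \frac{71}{12} + \frac{1219 i \sqrt{30}}{124}$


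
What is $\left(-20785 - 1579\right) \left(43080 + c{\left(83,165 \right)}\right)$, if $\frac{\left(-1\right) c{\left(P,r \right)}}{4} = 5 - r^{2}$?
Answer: $-3398433440$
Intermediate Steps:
$c{\left(P,r \right)} = -20 + 4 r^{2}$ ($c{\left(P,r \right)} = - 4 \left(5 - r^{2}\right) = -20 + 4 r^{2}$)
$\left(-20785 - 1579\right) \left(43080 + c{\left(83,165 \right)}\right) = \left(-20785 - 1579\right) \left(43080 - \left(20 - 4 \cdot 165^{2}\right)\right) = - 22364 \left(43080 + \left(-20 + 4 \cdot 27225\right)\right) = - 22364 \left(43080 + \left(-20 + 108900\right)\right) = - 22364 \left(43080 + 108880\right) = \left(-22364\right) 151960 = -3398433440$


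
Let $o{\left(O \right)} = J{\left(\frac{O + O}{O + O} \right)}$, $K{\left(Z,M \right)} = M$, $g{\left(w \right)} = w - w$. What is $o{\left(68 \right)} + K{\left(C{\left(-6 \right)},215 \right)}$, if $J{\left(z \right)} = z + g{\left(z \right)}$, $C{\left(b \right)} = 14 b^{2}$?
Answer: $216$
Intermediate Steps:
$g{\left(w \right)} = 0$
$J{\left(z \right)} = z$ ($J{\left(z \right)} = z + 0 = z$)
$o{\left(O \right)} = 1$ ($o{\left(O \right)} = \frac{O + O}{O + O} = \frac{2 O}{2 O} = 2 O \frac{1}{2 O} = 1$)
$o{\left(68 \right)} + K{\left(C{\left(-6 \right)},215 \right)} = 1 + 215 = 216$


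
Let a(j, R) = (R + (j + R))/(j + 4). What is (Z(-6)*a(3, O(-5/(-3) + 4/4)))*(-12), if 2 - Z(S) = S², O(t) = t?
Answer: 3400/7 ≈ 485.71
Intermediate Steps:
Z(S) = 2 - S²
a(j, R) = (j + 2*R)/(4 + j) (a(j, R) = (R + (R + j))/(4 + j) = (j + 2*R)/(4 + j))
(Z(-6)*a(3, O(-5/(-3) + 4/4)))*(-12) = ((2 - 1*(-6)²)*((3 + 2*(-5/(-3) + 4/4))/(4 + 3)))*(-12) = ((2 - 1*36)*((3 + 2*(-5*(-⅓) + 4*(¼)))/7))*(-12) = ((2 - 36)*((3 + 2*(5/3 + 1))/7))*(-12) = -34*(3 + 2*(8/3))/7*(-12) = -34*(3 + 16/3)/7*(-12) = -34*25/(7*3)*(-12) = -34*25/21*(-12) = -850/21*(-12) = 3400/7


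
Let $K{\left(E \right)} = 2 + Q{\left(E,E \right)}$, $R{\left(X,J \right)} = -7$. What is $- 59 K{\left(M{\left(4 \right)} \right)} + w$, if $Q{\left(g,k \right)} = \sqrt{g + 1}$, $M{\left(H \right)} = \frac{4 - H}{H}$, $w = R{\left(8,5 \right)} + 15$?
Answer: $-169$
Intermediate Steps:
$w = 8$ ($w = -7 + 15 = 8$)
$M{\left(H \right)} = \frac{4 - H}{H}$
$Q{\left(g,k \right)} = \sqrt{1 + g}$
$K{\left(E \right)} = 2 + \sqrt{1 + E}$
$- 59 K{\left(M{\left(4 \right)} \right)} + w = - 59 \left(2 + \sqrt{1 + \frac{4 - 4}{4}}\right) + 8 = - 59 \left(2 + \sqrt{1 + \frac{1}{4} \cdot 0}\right) + 8 = - 59 \left(2 + \sqrt{1 + 0}\right) + 8 = - 59 \left(2 + \sqrt{1}\right) + 8 = - 59 \left(2 + 1\right) + 8 = \left(-59\right) 3 + 8 = -177 + 8 = -169$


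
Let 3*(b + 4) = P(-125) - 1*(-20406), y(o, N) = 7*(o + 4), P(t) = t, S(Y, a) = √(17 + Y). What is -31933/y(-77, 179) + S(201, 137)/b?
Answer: 31933/511 + 3*√218/20269 ≈ 62.493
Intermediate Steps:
y(o, N) = 28 + 7*o (y(o, N) = 7*(4 + o) = 28 + 7*o)
b = 20269/3 (b = -4 + (-125 - 1*(-20406))/3 = -4 + (-125 + 20406)/3 = -4 + (⅓)*20281 = -4 + 20281/3 = 20269/3 ≈ 6756.3)
-31933/y(-77, 179) + S(201, 137)/b = -31933/(28 + 7*(-77)) + √(17 + 201)/(20269/3) = -31933/(28 - 539) + √218*(3/20269) = -31933/(-511) + 3*√218/20269 = -31933*(-1/511) + 3*√218/20269 = 31933/511 + 3*√218/20269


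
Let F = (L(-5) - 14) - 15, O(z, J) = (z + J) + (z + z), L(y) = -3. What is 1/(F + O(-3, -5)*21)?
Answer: -1/326 ≈ -0.0030675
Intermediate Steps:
O(z, J) = J + 3*z (O(z, J) = (J + z) + 2*z = J + 3*z)
F = -32 (F = (-3 - 14) - 15 = -17 - 15 = -32)
1/(F + O(-3, -5)*21) = 1/(-32 + (-5 + 3*(-3))*21) = 1/(-32 + (-5 - 9)*21) = 1/(-32 - 14*21) = 1/(-32 - 294) = 1/(-326) = -1/326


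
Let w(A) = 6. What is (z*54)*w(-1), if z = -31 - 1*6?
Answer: -11988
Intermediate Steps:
z = -37 (z = -31 - 6 = -37)
(z*54)*w(-1) = -37*54*6 = -1998*6 = -11988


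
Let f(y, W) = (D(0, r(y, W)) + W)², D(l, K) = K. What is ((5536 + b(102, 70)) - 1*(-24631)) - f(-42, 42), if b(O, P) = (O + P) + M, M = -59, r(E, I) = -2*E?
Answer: 14404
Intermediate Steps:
b(O, P) = -59 + O + P (b(O, P) = (O + P) - 59 = -59 + O + P)
f(y, W) = (W - 2*y)² (f(y, W) = (-2*y + W)² = (W - 2*y)²)
((5536 + b(102, 70)) - 1*(-24631)) - f(-42, 42) = ((5536 + (-59 + 102 + 70)) - 1*(-24631)) - (42 - 2*(-42))² = ((5536 + 113) + 24631) - (42 + 84)² = (5649 + 24631) - 1*126² = 30280 - 1*15876 = 30280 - 15876 = 14404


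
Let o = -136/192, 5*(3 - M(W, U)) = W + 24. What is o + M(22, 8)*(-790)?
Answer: 117535/24 ≈ 4897.3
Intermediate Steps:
M(W, U) = -9/5 - W/5 (M(W, U) = 3 - (W + 24)/5 = 3 - (24 + W)/5 = 3 + (-24/5 - W/5) = -9/5 - W/5)
o = -17/24 (o = -136*1/192 = -17/24 ≈ -0.70833)
o + M(22, 8)*(-790) = -17/24 + (-9/5 - ⅕*22)*(-790) = -17/24 + (-9/5 - 22/5)*(-790) = -17/24 - 31/5*(-790) = -17/24 + 4898 = 117535/24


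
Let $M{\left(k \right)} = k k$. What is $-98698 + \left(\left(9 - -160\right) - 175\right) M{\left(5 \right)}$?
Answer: $-98848$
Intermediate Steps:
$M{\left(k \right)} = k^{2}$
$-98698 + \left(\left(9 - -160\right) - 175\right) M{\left(5 \right)} = -98698 + \left(\left(9 - -160\right) - 175\right) 5^{2} = -98698 + \left(\left(9 + 160\right) - 175\right) 25 = -98698 + \left(169 - 175\right) 25 = -98698 - 150 = -98848$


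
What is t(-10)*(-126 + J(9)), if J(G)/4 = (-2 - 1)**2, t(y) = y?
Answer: 900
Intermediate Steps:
J(G) = 36 (J(G) = 4*(-2 - 1)**2 = 4*(-3)**2 = 4*9 = 36)
t(-10)*(-126 + J(9)) = -10*(-126 + 36) = -10*(-90) = 900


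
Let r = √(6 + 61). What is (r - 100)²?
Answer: (100 - √67)² ≈ 8429.9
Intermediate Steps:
r = √67 ≈ 8.1853
(r - 100)² = (√67 - 100)² = (-100 + √67)²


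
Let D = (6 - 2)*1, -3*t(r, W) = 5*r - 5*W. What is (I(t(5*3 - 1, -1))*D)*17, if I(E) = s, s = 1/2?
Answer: 34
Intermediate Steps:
t(r, W) = -5*r/3 + 5*W/3 (t(r, W) = -(5*r - 5*W)/3 = -(-5*W + 5*r)/3 = -5*r/3 + 5*W/3)
s = ½ ≈ 0.50000
D = 4 (D = 4*1 = 4)
I(E) = ½
(I(t(5*3 - 1, -1))*D)*17 = ((½)*4)*17 = 2*17 = 34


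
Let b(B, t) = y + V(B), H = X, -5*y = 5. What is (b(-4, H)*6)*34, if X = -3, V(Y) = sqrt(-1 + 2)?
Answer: 0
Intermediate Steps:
y = -1 (y = -1/5*5 = -1)
V(Y) = 1 (V(Y) = sqrt(1) = 1)
H = -3
b(B, t) = 0 (b(B, t) = -1 + 1 = 0)
(b(-4, H)*6)*34 = (0*6)*34 = 0*34 = 0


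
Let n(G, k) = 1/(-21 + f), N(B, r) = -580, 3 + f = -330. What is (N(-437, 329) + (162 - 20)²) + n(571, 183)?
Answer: 6932735/354 ≈ 19584.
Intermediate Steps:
f = -333 (f = -3 - 330 = -333)
n(G, k) = -1/354 (n(G, k) = 1/(-21 - 333) = 1/(-354) = -1/354)
(N(-437, 329) + (162 - 20)²) + n(571, 183) = (-580 + (162 - 20)²) - 1/354 = (-580 + 142²) - 1/354 = (-580 + 20164) - 1/354 = 19584 - 1/354 = 6932735/354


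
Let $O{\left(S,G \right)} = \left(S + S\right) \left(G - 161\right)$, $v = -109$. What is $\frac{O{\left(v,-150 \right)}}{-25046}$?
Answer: $- \frac{33899}{12523} \approx -2.7069$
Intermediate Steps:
$O{\left(S,G \right)} = 2 S \left(-161 + G\right)$
$\frac{O{\left(v,-150 \right)}}{-25046} = \frac{2 \left(-109\right) \left(-161 - 150\right)}{-25046} = 2 \left(-109\right) \left(-311\right) \left(- \frac{1}{25046}\right) = 67798 \left(- \frac{1}{25046}\right) = - \frac{33899}{12523}$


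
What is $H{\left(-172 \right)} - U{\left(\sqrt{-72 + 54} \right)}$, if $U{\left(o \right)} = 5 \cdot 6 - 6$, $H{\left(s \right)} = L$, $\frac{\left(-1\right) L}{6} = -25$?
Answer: $126$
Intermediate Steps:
$L = 150$ ($L = \left(-6\right) \left(-25\right) = 150$)
$H{\left(s \right)} = 150$
$U{\left(o \right)} = 24$ ($U{\left(o \right)} = 30 - 6 = 24$)
$H{\left(-172 \right)} - U{\left(\sqrt{-72 + 54} \right)} = 150 - 24 = 126$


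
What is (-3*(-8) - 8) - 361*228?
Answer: -82292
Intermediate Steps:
(-3*(-8) - 8) - 361*228 = (24 - 8) - 82308 = 16 - 82308 = -82292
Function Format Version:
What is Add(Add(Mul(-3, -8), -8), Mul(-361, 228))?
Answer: -82292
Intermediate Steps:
Add(Add(Mul(-3, -8), -8), Mul(-361, 228)) = Add(Add(24, -8), -82308) = Add(16, -82308) = -82292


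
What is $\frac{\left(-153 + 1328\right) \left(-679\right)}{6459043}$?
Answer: $- \frac{797825}{6459043} \approx -0.12352$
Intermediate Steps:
$\frac{\left(-153 + 1328\right) \left(-679\right)}{6459043} = 1175 \left(-679\right) \frac{1}{6459043} = \left(-797825\right) \frac{1}{6459043} = - \frac{797825}{6459043}$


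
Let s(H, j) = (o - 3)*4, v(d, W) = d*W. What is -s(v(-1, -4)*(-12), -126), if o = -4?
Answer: 28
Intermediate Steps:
v(d, W) = W*d
s(H, j) = -28 (s(H, j) = (-4 - 3)*4 = -7*4 = -28)
-s(v(-1, -4)*(-12), -126) = -1*(-28) = 28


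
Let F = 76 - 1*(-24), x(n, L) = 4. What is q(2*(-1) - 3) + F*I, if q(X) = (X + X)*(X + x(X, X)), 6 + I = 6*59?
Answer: 34810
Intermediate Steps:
I = 348 (I = -6 + 6*59 = -6 + 354 = 348)
q(X) = 2*X*(4 + X) (q(X) = (X + X)*(X + 4) = (2*X)*(4 + X) = 2*X*(4 + X))
F = 100 (F = 76 + 24 = 100)
q(2*(-1) - 3) + F*I = 2*(2*(-1) - 3)*(4 + (2*(-1) - 3)) + 100*348 = 2*(-2 - 3)*(4 + (-2 - 3)) + 34800 = 2*(-5)*(4 - 5) + 34800 = 2*(-5)*(-1) + 34800 = 10 + 34800 = 34810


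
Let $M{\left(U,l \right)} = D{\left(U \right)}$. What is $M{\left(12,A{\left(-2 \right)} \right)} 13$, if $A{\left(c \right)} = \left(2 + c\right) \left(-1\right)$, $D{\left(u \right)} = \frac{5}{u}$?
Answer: $\frac{65}{12} \approx 5.4167$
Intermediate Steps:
$A{\left(c \right)} = -2 - c$
$M{\left(U,l \right)} = \frac{5}{U}$
$M{\left(12,A{\left(-2 \right)} \right)} 13 = \frac{5}{12} \cdot 13 = \frac{65}{12}$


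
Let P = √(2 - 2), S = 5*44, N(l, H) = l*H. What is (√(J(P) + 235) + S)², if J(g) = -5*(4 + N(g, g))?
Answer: (220 + √215)² ≈ 55067.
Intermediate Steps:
N(l, H) = H*l
S = 220
P = 0 (P = √0 = 0)
J(g) = -20 - 5*g² (J(g) = -5*(4 + g*g) = -5*(4 + g²) = -20 - 5*g²)
(√(J(P) + 235) + S)² = (√((-20 - 5*0²) + 235) + 220)² = (√((-20 - 5*0) + 235) + 220)² = (√((-20 + 0) + 235) + 220)² = (√(-20 + 235) + 220)² = (√215 + 220)² = (220 + √215)²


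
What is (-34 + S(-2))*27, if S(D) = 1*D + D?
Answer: -1026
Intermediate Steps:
S(D) = 2*D (S(D) = D + D = 2*D)
(-34 + S(-2))*27 = (-34 + 2*(-2))*27 = (-34 - 4)*27 = -38*27 = -1026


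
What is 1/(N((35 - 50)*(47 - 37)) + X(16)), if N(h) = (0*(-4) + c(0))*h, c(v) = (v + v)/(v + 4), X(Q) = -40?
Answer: -1/40 ≈ -0.025000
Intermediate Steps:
c(v) = 2*v/(4 + v) (c(v) = (2*v)/(4 + v) = 2*v/(4 + v))
N(h) = 0 (N(h) = (0*(-4) + 2*0/(4 + 0))*h = (0 + 2*0/4)*h = (0 + 2*0*(¼))*h = (0 + 0)*h = 0*h = 0)
1/(N((35 - 50)*(47 - 37)) + X(16)) = 1/(0 - 40) = 1/(-40) = -1/40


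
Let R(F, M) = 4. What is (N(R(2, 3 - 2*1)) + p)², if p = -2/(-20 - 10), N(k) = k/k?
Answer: 256/225 ≈ 1.1378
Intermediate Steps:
N(k) = 1
p = 1/15 (p = -2/(-30) = -1/30*(-2) = 1/15 ≈ 0.066667)
(N(R(2, 3 - 2*1)) + p)² = (1 + 1/15)² = (16/15)² = 256/225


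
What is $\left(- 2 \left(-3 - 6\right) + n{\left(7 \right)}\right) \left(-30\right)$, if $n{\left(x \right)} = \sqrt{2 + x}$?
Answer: $-630$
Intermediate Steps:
$\left(- 2 \left(-3 - 6\right) + n{\left(7 \right)}\right) \left(-30\right) = \left(- 2 \left(-3 - 6\right) + \sqrt{2 + 7}\right) \left(-30\right) = \left(\left(-2\right) \left(-9\right) + \sqrt{9}\right) \left(-30\right) = \left(18 + 3\right) \left(-30\right) = 21 \left(-30\right) = -630$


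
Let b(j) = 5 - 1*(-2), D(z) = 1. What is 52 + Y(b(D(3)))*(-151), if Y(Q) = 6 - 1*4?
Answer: -250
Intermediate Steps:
b(j) = 7 (b(j) = 5 + 2 = 7)
Y(Q) = 2 (Y(Q) = 6 - 4 = 2)
52 + Y(b(D(3)))*(-151) = 52 + 2*(-151) = 52 - 302 = -250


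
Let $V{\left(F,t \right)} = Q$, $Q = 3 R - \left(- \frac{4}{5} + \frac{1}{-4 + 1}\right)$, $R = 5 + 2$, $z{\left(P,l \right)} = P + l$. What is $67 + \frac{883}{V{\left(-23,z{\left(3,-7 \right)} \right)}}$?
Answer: $\frac{35489}{332} \approx 106.89$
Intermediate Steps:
$R = 7$
$Q = \frac{332}{15}$ ($Q = 3 \cdot 7 - \left(- \frac{4}{5} + \frac{1}{-4 + 1}\right) = 21 - - \frac{17}{15} = 21 + \left(\left(-1\right) \left(- \frac{1}{3}\right) + \frac{4}{5}\right) = 21 + \left(\frac{1}{3} + \frac{4}{5}\right) = 21 + \frac{17}{15} = \frac{332}{15} \approx 22.133$)
$V{\left(F,t \right)} = \frac{332}{15}$
$67 + \frac{883}{V{\left(-23,z{\left(3,-7 \right)} \right)}} = 67 + \frac{883}{\frac{332}{15}} = 67 + 883 \cdot \frac{15}{332} = 67 + \frac{13245}{332} = \frac{35489}{332}$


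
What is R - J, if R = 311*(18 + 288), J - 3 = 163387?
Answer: -68224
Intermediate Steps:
J = 163390 (J = 3 + 163387 = 163390)
R = 95166 (R = 311*306 = 95166)
R - J = 95166 - 1*163390 = 95166 - 163390 = -68224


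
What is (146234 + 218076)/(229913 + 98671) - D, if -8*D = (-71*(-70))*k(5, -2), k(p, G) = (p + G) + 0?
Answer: 153190685/82146 ≈ 1864.9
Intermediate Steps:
k(p, G) = G + p (k(p, G) = (G + p) + 0 = G + p)
D = -7455/4 (D = -(-71*(-70))*(-2 + 5)/8 = -2485*3/4 = -⅛*14910 = -7455/4 ≈ -1863.8)
(146234 + 218076)/(229913 + 98671) - D = (146234 + 218076)/(229913 + 98671) - 1*(-7455/4) = 364310/328584 + 7455/4 = 364310*(1/328584) + 7455/4 = 182155/164292 + 7455/4 = 153190685/82146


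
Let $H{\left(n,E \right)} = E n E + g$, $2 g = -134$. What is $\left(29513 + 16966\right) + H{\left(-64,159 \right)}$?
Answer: $-1571572$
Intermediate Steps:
$g = -67$ ($g = \frac{1}{2} \left(-134\right) = -67$)
$H{\left(n,E \right)} = -67 + n E^{2}$ ($H{\left(n,E \right)} = E n E - 67 = n E^{2} - 67 = -67 + n E^{2}$)
$\left(29513 + 16966\right) + H{\left(-64,159 \right)} = \left(29513 + 16966\right) - \left(67 + 64 \cdot 159^{2}\right) = 46479 - 1618051 = -1571572$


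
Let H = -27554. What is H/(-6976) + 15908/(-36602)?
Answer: 224389325/63833888 ≈ 3.5152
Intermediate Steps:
H/(-6976) + 15908/(-36602) = -27554/(-6976) + 15908/(-36602) = -27554*(-1/6976) + 15908*(-1/36602) = 13777/3488 - 7954/18301 = 224389325/63833888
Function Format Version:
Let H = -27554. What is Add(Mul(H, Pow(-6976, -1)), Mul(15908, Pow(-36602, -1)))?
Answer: Rational(224389325, 63833888) ≈ 3.5152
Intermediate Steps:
Add(Mul(H, Pow(-6976, -1)), Mul(15908, Pow(-36602, -1))) = Add(Mul(-27554, Pow(-6976, -1)), Mul(15908, Pow(-36602, -1))) = Add(Mul(-27554, Rational(-1, 6976)), Mul(15908, Rational(-1, 36602))) = Add(Rational(13777, 3488), Rational(-7954, 18301)) = Rational(224389325, 63833888)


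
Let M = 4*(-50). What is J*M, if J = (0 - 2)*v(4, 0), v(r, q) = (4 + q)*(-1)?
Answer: -1600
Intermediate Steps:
v(r, q) = -4 - q
M = -200
J = 8 (J = (0 - 2)*(-4 - 1*0) = -2*(-4 + 0) = -2*(-4) = 8)
J*M = 8*(-200) = -1600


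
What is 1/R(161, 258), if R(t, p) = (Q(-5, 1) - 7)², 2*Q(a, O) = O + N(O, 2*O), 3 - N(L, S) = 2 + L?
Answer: 4/169 ≈ 0.023669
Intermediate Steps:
N(L, S) = 1 - L (N(L, S) = 3 - (2 + L) = 3 + (-2 - L) = 1 - L)
Q(a, O) = ½ (Q(a, O) = (O + (1 - O))/2 = (½)*1 = ½)
R(t, p) = 169/4 (R(t, p) = (½ - 7)² = (-13/2)² = 169/4)
1/R(161, 258) = 1/(169/4) = 4/169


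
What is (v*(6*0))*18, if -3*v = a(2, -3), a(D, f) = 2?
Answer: 0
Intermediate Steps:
v = -⅔ (v = -⅓*2 = -⅔ ≈ -0.66667)
(v*(6*0))*18 = -4*0*18 = -⅔*0*18 = 0*18 = 0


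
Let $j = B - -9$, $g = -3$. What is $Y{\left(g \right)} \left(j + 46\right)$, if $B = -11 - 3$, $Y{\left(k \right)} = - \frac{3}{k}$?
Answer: $41$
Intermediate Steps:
$B = -14$ ($B = -11 - 3 = -14$)
$j = -5$ ($j = -14 - -9 = -14 + 9 = -5$)
$Y{\left(g \right)} \left(j + 46\right) = - \frac{3}{-3} \left(-5 + 46\right) = \left(-3\right) \left(- \frac{1}{3}\right) 41 = 1 \cdot 41 = 41$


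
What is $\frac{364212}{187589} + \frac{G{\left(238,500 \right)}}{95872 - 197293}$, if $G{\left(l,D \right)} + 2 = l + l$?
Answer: $\frac{12283276022}{6341821323} \approx 1.9369$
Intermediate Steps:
$G{\left(l,D \right)} = -2 + 2 l$ ($G{\left(l,D \right)} = -2 + \left(l + l\right) = -2 + 2 l$)
$\frac{364212}{187589} + \frac{G{\left(238,500 \right)}}{95872 - 197293} = \frac{364212}{187589} + \frac{-2 + 2 \cdot 238}{95872 - 197293} = 364212 \cdot \frac{1}{187589} + \frac{-2 + 476}{95872 - 197293} = \frac{364212}{187589} + \frac{474}{-101421} = \frac{364212}{187589} + 474 \left(- \frac{1}{101421}\right) = \frac{364212}{187589} - \frac{158}{33807} = \frac{12283276022}{6341821323}$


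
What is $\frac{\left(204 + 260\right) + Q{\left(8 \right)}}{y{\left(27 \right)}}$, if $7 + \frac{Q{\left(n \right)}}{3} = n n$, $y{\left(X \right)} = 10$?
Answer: $\frac{127}{2} \approx 63.5$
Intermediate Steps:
$Q{\left(n \right)} = -21 + 3 n^{2}$ ($Q{\left(n \right)} = -21 + 3 n n = -21 + 3 n^{2}$)
$\frac{\left(204 + 260\right) + Q{\left(8 \right)}}{y{\left(27 \right)}} = \frac{\left(204 + 260\right) - \left(21 - 3 \cdot 8^{2}\right)}{10} = \left(464 + \left(-21 + 3 \cdot 64\right)\right) \frac{1}{10} = \left(464 + \left(-21 + 192\right)\right) \frac{1}{10} = \left(464 + 171\right) \frac{1}{10} = 635 \cdot \frac{1}{10} = \frac{127}{2}$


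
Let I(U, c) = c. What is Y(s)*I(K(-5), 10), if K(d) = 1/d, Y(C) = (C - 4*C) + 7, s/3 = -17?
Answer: 1600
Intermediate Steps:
s = -51 (s = 3*(-17) = -51)
Y(C) = 7 - 3*C (Y(C) = -3*C + 7 = 7 - 3*C)
Y(s)*I(K(-5), 10) = (7 - 3*(-51))*10 = (7 + 153)*10 = 160*10 = 1600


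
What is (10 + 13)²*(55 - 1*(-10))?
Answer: 34385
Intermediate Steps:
(10 + 13)²*(55 - 1*(-10)) = 23²*(55 + 10) = 529*65 = 34385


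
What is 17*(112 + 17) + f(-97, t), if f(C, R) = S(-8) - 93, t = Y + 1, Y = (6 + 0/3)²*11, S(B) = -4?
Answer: 2096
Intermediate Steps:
Y = 396 (Y = (6 + 0*(⅓))²*11 = (6 + 0)²*11 = 6²*11 = 36*11 = 396)
t = 397 (t = 396 + 1 = 397)
f(C, R) = -97 (f(C, R) = -4 - 93 = -97)
17*(112 + 17) + f(-97, t) = 17*(112 + 17) - 97 = 17*129 - 97 = 2193 - 97 = 2096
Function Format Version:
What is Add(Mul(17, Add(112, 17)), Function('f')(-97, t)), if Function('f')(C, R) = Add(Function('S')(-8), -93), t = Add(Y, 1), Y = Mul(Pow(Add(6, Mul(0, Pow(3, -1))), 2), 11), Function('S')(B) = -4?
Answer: 2096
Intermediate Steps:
Y = 396 (Y = Mul(Pow(Add(6, Mul(0, Rational(1, 3))), 2), 11) = Mul(Pow(Add(6, 0), 2), 11) = Mul(Pow(6, 2), 11) = Mul(36, 11) = 396)
t = 397 (t = Add(396, 1) = 397)
Function('f')(C, R) = -97 (Function('f')(C, R) = Add(-4, -93) = -97)
Add(Mul(17, Add(112, 17)), Function('f')(-97, t)) = Add(Mul(17, Add(112, 17)), -97) = Add(Mul(17, 129), -97) = Add(2193, -97) = 2096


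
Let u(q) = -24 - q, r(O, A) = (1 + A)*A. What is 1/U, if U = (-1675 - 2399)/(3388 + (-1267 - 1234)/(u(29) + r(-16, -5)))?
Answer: -114305/134442 ≈ -0.85022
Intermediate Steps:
r(O, A) = A*(1 + A)
U = -134442/114305 (U = (-1675 - 2399)/(3388 + (-1267 - 1234)/((-24 - 1*29) - 5*(1 - 5))) = -4074/(3388 - 2501/((-24 - 29) - 5*(-4))) = -4074/(3388 - 2501/(-53 + 20)) = -4074/(3388 - 2501/(-33)) = -4074/(3388 - 2501*(-1/33)) = -4074/(3388 + 2501/33) = -4074/114305/33 = -4074*33/114305 = -134442/114305 ≈ -1.1762)
1/U = 1/(-134442/114305) = -114305/134442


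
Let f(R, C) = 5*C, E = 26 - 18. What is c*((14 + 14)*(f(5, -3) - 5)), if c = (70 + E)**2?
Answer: -3407040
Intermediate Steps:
E = 8
c = 6084 (c = (70 + 8)**2 = 78**2 = 6084)
c*((14 + 14)*(f(5, -3) - 5)) = 6084*((14 + 14)*(5*(-3) - 5)) = 6084*(28*(-15 - 5)) = 6084*(28*(-20)) = 6084*(-560) = -3407040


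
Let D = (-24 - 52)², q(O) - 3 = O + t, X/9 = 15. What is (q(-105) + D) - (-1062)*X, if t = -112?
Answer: 148932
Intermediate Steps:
X = 135 (X = 9*15 = 135)
q(O) = -109 + O (q(O) = 3 + (O - 112) = 3 + (-112 + O) = -109 + O)
D = 5776 (D = (-76)² = 5776)
(q(-105) + D) - (-1062)*X = ((-109 - 105) + 5776) - (-1062)*135 = (-214 + 5776) - 1*(-143370) = 5562 + 143370 = 148932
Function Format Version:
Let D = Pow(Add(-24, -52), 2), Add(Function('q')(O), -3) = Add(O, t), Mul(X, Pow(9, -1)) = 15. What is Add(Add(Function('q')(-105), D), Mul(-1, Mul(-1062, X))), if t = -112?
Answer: 148932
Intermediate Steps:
X = 135 (X = Mul(9, 15) = 135)
Function('q')(O) = Add(-109, O) (Function('q')(O) = Add(3, Add(O, -112)) = Add(3, Add(-112, O)) = Add(-109, O))
D = 5776 (D = Pow(-76, 2) = 5776)
Add(Add(Function('q')(-105), D), Mul(-1, Mul(-1062, X))) = Add(Add(Add(-109, -105), 5776), Mul(-1, Mul(-1062, 135))) = Add(Add(-214, 5776), Mul(-1, -143370)) = Add(5562, 143370) = 148932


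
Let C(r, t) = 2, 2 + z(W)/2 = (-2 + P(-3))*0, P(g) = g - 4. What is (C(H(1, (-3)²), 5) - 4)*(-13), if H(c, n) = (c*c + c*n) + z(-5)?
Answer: 26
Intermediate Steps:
P(g) = -4 + g
z(W) = -4 (z(W) = -4 + 2*((-2 + (-4 - 3))*0) = -4 + 2*((-2 - 7)*0) = -4 + 2*(-9*0) = -4 + 2*0 = -4 + 0 = -4)
H(c, n) = -4 + c² + c*n (H(c, n) = (c*c + c*n) - 4 = (c² + c*n) - 4 = -4 + c² + c*n)
(C(H(1, (-3)²), 5) - 4)*(-13) = (2 - 4)*(-13) = -2*(-13) = 26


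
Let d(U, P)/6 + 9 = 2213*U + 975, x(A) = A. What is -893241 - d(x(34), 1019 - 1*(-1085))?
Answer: -1350489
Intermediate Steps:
d(U, P) = 5796 + 13278*U (d(U, P) = -54 + 6*(2213*U + 975) = -54 + 6*(975 + 2213*U) = -54 + (5850 + 13278*U) = 5796 + 13278*U)
-893241 - d(x(34), 1019 - 1*(-1085)) = -893241 - (5796 + 13278*34) = -893241 - (5796 + 451452) = -893241 - 1*457248 = -893241 - 457248 = -1350489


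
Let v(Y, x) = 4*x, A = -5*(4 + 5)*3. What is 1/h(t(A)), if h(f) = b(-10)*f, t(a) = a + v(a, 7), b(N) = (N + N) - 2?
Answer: 1/2354 ≈ 0.00042481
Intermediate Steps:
A = -135 (A = -5*9*3 = -45*3 = -135)
b(N) = -2 + 2*N (b(N) = 2*N - 2 = -2 + 2*N)
t(a) = 28 + a (t(a) = a + 4*7 = a + 28 = 28 + a)
h(f) = -22*f (h(f) = (-2 + 2*(-10))*f = (-2 - 20)*f = -22*f)
1/h(t(A)) = 1/(-22*(28 - 135)) = 1/(-22*(-107)) = 1/2354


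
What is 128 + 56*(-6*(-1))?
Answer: 464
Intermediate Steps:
128 + 56*(-6*(-1)) = 128 + 56*6 = 128 + 336 = 464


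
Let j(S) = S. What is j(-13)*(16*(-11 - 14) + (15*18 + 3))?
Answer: 1651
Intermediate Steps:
j(-13)*(16*(-11 - 14) + (15*18 + 3)) = -13*(16*(-11 - 14) + (15*18 + 3)) = -13*(16*(-25) + (270 + 3)) = -13*(-400 + 273) = -13*(-127) = 1651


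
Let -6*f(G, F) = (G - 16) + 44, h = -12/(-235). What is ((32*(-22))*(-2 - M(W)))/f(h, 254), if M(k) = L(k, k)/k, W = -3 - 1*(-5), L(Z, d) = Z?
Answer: -46530/103 ≈ -451.75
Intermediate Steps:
W = 2 (W = -3 + 5 = 2)
h = 12/235 (h = -12*(-1/235) = 12/235 ≈ 0.051064)
M(k) = 1 (M(k) = k/k = 1)
f(G, F) = -14/3 - G/6 (f(G, F) = -((G - 16) + 44)/6 = -((-16 + G) + 44)/6 = -(28 + G)/6 = -14/3 - G/6)
((32*(-22))*(-2 - M(W)))/f(h, 254) = ((32*(-22))*(-2 - 1*1))/(-14/3 - 1/6*12/235) = (-704*(-2 - 1))/(-14/3 - 2/235) = (-704*(-3))/(-3296/705) = 2112*(-705/3296) = -46530/103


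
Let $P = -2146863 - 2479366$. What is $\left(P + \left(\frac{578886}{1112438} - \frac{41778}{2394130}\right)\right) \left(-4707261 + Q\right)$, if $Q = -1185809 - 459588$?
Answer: $\frac{19567985047520351755839838}{665830297235} \approx 2.9389 \cdot 10^{13}$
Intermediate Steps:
$P = -4626229$ ($P = -2146863 - 2479366 = -4626229$)
$Q = -1645397$ ($Q = -1185809 - 459588 = -1645397$)
$\left(P + \left(\frac{578886}{1112438} - \frac{41778}{2394130}\right)\right) \left(-4707261 + Q\right) = \left(-4626229 + \left(\frac{578886}{1112438} - \frac{41778}{2394130}\right)\right) \left(-4707261 - 1645397\right) = \left(-4626229 + \left(578886 \cdot \frac{1}{1112438} - \frac{20889}{1197065}\right)\right) \left(-6352658\right) = \left(-4626229 + \left(\frac{289443}{556219} - \frac{20889}{1197065}\right)\right) \left(-6352658\right) = \left(-4626229 + \frac{334863226104}{665830297235}\right) \left(-6352658\right) = \left(- \frac{3080283095283950711}{665830297235}\right) \left(-6352658\right) = \frac{19567985047520351755839838}{665830297235}$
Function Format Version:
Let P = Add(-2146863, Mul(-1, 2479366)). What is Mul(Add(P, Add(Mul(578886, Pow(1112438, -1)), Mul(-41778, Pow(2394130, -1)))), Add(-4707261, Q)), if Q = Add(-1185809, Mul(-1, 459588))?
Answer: Rational(19567985047520351755839838, 665830297235) ≈ 2.9389e+13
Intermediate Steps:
P = -4626229 (P = Add(-2146863, -2479366) = -4626229)
Q = -1645397 (Q = Add(-1185809, -459588) = -1645397)
Mul(Add(P, Add(Mul(578886, Pow(1112438, -1)), Mul(-41778, Pow(2394130, -1)))), Add(-4707261, Q)) = Mul(Add(-4626229, Add(Mul(578886, Pow(1112438, -1)), Mul(-41778, Pow(2394130, -1)))), Add(-4707261, -1645397)) = Mul(Add(-4626229, Add(Mul(578886, Rational(1, 1112438)), Mul(-41778, Rational(1, 2394130)))), -6352658) = Mul(Add(-4626229, Add(Rational(289443, 556219), Rational(-20889, 1197065))), -6352658) = Mul(Add(-4626229, Rational(334863226104, 665830297235)), -6352658) = Mul(Rational(-3080283095283950711, 665830297235), -6352658) = Rational(19567985047520351755839838, 665830297235)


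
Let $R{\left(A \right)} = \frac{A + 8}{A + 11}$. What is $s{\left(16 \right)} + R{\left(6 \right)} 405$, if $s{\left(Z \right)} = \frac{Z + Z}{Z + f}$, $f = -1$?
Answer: $\frac{85594}{255} \approx 335.66$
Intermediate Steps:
$s{\left(Z \right)} = \frac{2 Z}{-1 + Z}$ ($s{\left(Z \right)} = \frac{Z + Z}{Z - 1} = \frac{2 Z}{-1 + Z}$)
$R{\left(A \right)} = \frac{8 + A}{11 + A}$
$s{\left(16 \right)} + R{\left(6 \right)} 405 = 2 \cdot 16 \frac{1}{-1 + 16} + \frac{8 + 6}{11 + 6} \cdot 405 = 2 \cdot 16 \cdot \frac{1}{15} + \frac{1}{17} \cdot 14 \cdot 405 = \frac{32}{15} + \frac{14}{17} \cdot 405 = \frac{32}{15} + \frac{5670}{17} = \frac{85594}{255}$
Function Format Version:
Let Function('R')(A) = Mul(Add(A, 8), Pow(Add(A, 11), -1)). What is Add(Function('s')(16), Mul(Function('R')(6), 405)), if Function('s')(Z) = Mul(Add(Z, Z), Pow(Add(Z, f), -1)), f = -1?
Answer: Rational(85594, 255) ≈ 335.66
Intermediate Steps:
Function('s')(Z) = Mul(2, Z, Pow(Add(-1, Z), -1)) (Function('s')(Z) = Mul(Add(Z, Z), Pow(Add(Z, -1), -1)) = Mul(Mul(2, Z), Pow(Add(-1, Z), -1)) = Mul(2, Z, Pow(Add(-1, Z), -1)))
Function('R')(A) = Mul(Pow(Add(11, A), -1), Add(8, A)) (Function('R')(A) = Mul(Add(8, A), Pow(Add(11, A), -1)) = Mul(Pow(Add(11, A), -1), Add(8, A)))
Add(Function('s')(16), Mul(Function('R')(6), 405)) = Add(Mul(2, 16, Pow(Add(-1, 16), -1)), Mul(Mul(Pow(Add(11, 6), -1), Add(8, 6)), 405)) = Add(Mul(2, 16, Pow(15, -1)), Mul(Mul(Pow(17, -1), 14), 405)) = Add(Mul(2, 16, Rational(1, 15)), Mul(Mul(Rational(1, 17), 14), 405)) = Add(Rational(32, 15), Mul(Rational(14, 17), 405)) = Add(Rational(32, 15), Rational(5670, 17)) = Rational(85594, 255)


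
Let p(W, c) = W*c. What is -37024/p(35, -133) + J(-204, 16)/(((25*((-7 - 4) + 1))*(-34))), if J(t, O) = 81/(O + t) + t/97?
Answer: 1147745408221/144310586000 ≈ 7.9533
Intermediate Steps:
J(t, O) = 81/(O + t) + t/97 (J(t, O) = 81/(O + t) + t*(1/97) = 81/(O + t) + t/97)
-37024/p(35, -133) + J(-204, 16)/(((25*((-7 - 4) + 1))*(-34))) = -37024/(35*(-133)) + ((7857 + (-204)² + 16*(-204))/(97*(16 - 204)))/(((25*((-7 - 4) + 1))*(-34))) = -37024/(-4655) + ((1/97)*(7857 + 41616 - 3264)/(-188))/(((25*(-11 + 1))*(-34))) = -37024*(-1/4655) + ((1/97)*(-1/188)*46209)/(((25*(-10))*(-34))) = 37024/4655 - 46209/(18236*((-250*(-34)))) = 37024/4655 - 46209/18236/8500 = 37024/4655 - 46209/18236*1/8500 = 37024/4655 - 46209/155006000 = 1147745408221/144310586000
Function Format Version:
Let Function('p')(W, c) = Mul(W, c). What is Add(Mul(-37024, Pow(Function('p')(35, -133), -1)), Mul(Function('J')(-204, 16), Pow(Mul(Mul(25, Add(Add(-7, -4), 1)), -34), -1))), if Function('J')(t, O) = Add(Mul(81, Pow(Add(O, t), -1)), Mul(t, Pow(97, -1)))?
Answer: Rational(1147745408221, 144310586000) ≈ 7.9533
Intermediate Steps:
Function('J')(t, O) = Add(Mul(81, Pow(Add(O, t), -1)), Mul(Rational(1, 97), t)) (Function('J')(t, O) = Add(Mul(81, Pow(Add(O, t), -1)), Mul(t, Rational(1, 97))) = Add(Mul(81, Pow(Add(O, t), -1)), Mul(Rational(1, 97), t)))
Add(Mul(-37024, Pow(Function('p')(35, -133), -1)), Mul(Function('J')(-204, 16), Pow(Mul(Mul(25, Add(Add(-7, -4), 1)), -34), -1))) = Add(Mul(-37024, Pow(Mul(35, -133), -1)), Mul(Mul(Rational(1, 97), Pow(Add(16, -204), -1), Add(7857, Pow(-204, 2), Mul(16, -204))), Pow(Mul(Mul(25, Add(Add(-7, -4), 1)), -34), -1))) = Add(Mul(-37024, Pow(-4655, -1)), Mul(Mul(Rational(1, 97), Pow(-188, -1), Add(7857, 41616, -3264)), Pow(Mul(Mul(25, Add(-11, 1)), -34), -1))) = Add(Mul(-37024, Rational(-1, 4655)), Mul(Mul(Rational(1, 97), Rational(-1, 188), 46209), Pow(Mul(Mul(25, -10), -34), -1))) = Add(Rational(37024, 4655), Mul(Rational(-46209, 18236), Pow(Mul(-250, -34), -1))) = Add(Rational(37024, 4655), Mul(Rational(-46209, 18236), Pow(8500, -1))) = Add(Rational(37024, 4655), Mul(Rational(-46209, 18236), Rational(1, 8500))) = Add(Rational(37024, 4655), Rational(-46209, 155006000)) = Rational(1147745408221, 144310586000)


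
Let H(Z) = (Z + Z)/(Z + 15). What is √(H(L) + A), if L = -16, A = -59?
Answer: 3*I*√3 ≈ 5.1962*I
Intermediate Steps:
H(Z) = 2*Z/(15 + Z) (H(Z) = (2*Z)/(15 + Z) = 2*Z/(15 + Z))
√(H(L) + A) = √(2*(-16)/(15 - 16) - 59) = √(2*(-16)/(-1) - 59) = √(2*(-16)*(-1) - 59) = √(32 - 59) = √(-27) = 3*I*√3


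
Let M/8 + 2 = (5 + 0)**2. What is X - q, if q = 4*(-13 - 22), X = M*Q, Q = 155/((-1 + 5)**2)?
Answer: 3845/2 ≈ 1922.5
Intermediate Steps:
M = 184 (M = -16 + 8*(5 + 0)**2 = -16 + 8*5**2 = -16 + 8*25 = -16 + 200 = 184)
Q = 155/16 (Q = 155/(4**2) = 155/16 ≈ 9.6875)
X = 3565/2 (X = 184*(155/16) = 3565/2 ≈ 1782.5)
q = -140 (q = 4*(-35) = -140)
X - q = 3565/2 - 1*(-140) = 3565/2 + 140 = 3845/2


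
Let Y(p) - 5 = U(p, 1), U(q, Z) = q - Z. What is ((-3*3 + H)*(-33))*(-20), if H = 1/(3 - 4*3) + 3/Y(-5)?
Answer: -23980/3 ≈ -7993.3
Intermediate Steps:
Y(p) = 4 + p (Y(p) = 5 + (p - 1*1) = 5 + (p - 1) = 5 + (-1 + p) = 4 + p)
H = -28/9 (H = 1/(3 - 4*3) + 3/(4 - 5) = 1/(3 - 12) + 3/(-1) = 1/(-9) + 3*(-1) = 1*(-1/9) - 3 = -1/9 - 3 = -28/9 ≈ -3.1111)
((-3*3 + H)*(-33))*(-20) = ((-3*3 - 28/9)*(-33))*(-20) = ((-9 - 28/9)*(-33))*(-20) = -109/9*(-33)*(-20) = (1199/3)*(-20) = -23980/3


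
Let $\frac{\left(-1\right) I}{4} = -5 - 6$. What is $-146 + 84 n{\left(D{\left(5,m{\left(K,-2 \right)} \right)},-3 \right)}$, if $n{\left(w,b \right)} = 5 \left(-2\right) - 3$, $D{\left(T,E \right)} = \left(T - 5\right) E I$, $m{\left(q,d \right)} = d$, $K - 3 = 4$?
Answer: $-1238$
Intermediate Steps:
$K = 7$ ($K = 3 + 4 = 7$)
$I = 44$ ($I = - 4 \left(-5 - 6\right) = \left(-4\right) \left(-11\right) = 44$)
$D{\left(T,E \right)} = 44 E \left(-5 + T\right)$ ($D{\left(T,E \right)} = \left(T - 5\right) E 44 = \left(-5 + T\right) E 44 = E \left(-5 + T\right) 44 = 44 E \left(-5 + T\right)$)
$n{\left(w,b \right)} = -13$ ($n{\left(w,b \right)} = -10 - 3 = -13$)
$-146 + 84 n{\left(D{\left(5,m{\left(K,-2 \right)} \right)},-3 \right)} = -146 + 84 \left(-13\right) = -146 - 1092 = -1238$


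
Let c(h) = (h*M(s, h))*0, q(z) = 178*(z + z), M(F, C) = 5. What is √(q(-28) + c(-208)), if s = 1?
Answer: 4*I*√623 ≈ 99.84*I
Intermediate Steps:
q(z) = 356*z (q(z) = 178*(2*z) = 356*z)
c(h) = 0 (c(h) = (h*5)*0 = (5*h)*0 = 0)
√(q(-28) + c(-208)) = √(356*(-28) + 0) = √(-9968 + 0) = √(-9968) = 4*I*√623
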